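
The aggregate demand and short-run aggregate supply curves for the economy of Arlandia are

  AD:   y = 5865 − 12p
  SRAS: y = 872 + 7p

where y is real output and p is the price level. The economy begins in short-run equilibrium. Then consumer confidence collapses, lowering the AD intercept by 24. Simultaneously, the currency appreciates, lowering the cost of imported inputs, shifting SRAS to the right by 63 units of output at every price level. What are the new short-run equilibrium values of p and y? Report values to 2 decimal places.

After both shocks: AD is y = 5841 − 12p and SRAS is y = 935 + 7p.
Setting them equal: 4906 = 19p, so p = 258.21.
Substituting into AD, y = 2742.47.

p = 258.21, y = 2742.47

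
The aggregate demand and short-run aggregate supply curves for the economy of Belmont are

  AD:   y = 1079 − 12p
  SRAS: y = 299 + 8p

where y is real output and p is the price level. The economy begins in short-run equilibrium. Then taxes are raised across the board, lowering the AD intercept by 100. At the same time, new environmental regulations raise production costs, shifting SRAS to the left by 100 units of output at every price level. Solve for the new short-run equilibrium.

p = 39, y = 511

After both shocks: AD is y = 979 − 12p and SRAS is y = 199 + 8p.
Setting them equal: 780 = 20p, so p = 39.
y = 979 − 12·39 = 511.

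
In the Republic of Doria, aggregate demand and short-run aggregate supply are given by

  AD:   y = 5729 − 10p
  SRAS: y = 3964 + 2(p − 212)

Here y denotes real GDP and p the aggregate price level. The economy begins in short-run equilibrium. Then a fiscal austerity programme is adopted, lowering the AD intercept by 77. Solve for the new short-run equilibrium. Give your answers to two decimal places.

This is a negative demand shock: AD shifts left.
New AD: y = 5652 − 10p.
SRAS can be written y = 3540 + 2p.
Set AD = SRAS: 5652 − 10p = 3540 + 2p, so 2112 = 12p and p = 176.00.
Substituting into AD, y = 3892.00.

p = 176.00, y = 3892.00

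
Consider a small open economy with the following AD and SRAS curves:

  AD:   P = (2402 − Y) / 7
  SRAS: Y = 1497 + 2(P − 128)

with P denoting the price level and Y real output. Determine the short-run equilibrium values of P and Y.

P = 129, Y = 1499

Write SRAS as Y = 1497 + 2P − 256 = 1241 + 2P.
Rearrange AD to Y = 2402 − 7P.
Set AD = SRAS: 2402 − 7P = 1241 + 2P, so 1161 = 9P and P = 129.
Then Y = 2402 − 7·129 = 1499.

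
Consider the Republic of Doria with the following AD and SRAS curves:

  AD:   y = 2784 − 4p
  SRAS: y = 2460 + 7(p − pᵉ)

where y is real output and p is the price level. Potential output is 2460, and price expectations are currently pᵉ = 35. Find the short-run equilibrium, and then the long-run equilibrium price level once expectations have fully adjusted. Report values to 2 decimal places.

Short run: p = 51.73, y = 2577.09. Long run: p = 81.00.

Short run: with pᵉ = 35, SRAS is y = 2215 + 7p. Setting AD = SRAS gives 569 = 11p, so p = 51.73 and y = 2784 − 4p = 2577.09.
Output 2577.09 is above potential 2460, so over time expected prices rise and SRAS shifts left until y returns to 2460.
Long run: y = 2460 on the AD curve gives 2460 = 2784 − 4p, so p = 81.00.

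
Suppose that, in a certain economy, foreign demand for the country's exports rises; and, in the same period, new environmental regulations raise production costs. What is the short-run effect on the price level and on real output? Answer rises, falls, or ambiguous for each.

The first event is a positive demand shock: AD shifts right, which by itself pushes P up and Y up.
The second is an adverse supply shock: SRAS shifts left, which by itself pushes P up and Y down.
Both shocks push P up, so P rises. The two shocks push Y in opposite directions, so the effect on Y is ambiguous.

Price level: rises; output: ambiguous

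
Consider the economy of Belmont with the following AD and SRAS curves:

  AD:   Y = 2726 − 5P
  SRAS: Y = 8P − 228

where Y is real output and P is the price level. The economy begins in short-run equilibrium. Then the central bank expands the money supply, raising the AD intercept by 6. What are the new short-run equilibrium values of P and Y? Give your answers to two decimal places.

This is a positive demand shock: AD shifts right.
New AD: Y = 2732 − 5P.
Set AD = SRAS: 2732 − 5P = 8P − 228, so 2960 = 13P and P = 227.69.
Substituting into AD, Y = 1593.54.

P = 227.69, Y = 1593.54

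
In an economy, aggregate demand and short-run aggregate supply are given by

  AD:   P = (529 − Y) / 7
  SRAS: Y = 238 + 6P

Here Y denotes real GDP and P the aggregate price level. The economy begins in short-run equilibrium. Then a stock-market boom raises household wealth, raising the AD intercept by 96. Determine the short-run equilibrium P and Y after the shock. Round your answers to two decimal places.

This is a positive demand shock: AD shifts right.
New AD: Y = 625 − 7P.
Set AD = SRAS: 625 − 7P = 238 + 6P, so 387 = 13P and P = 29.77.
Substituting into AD, Y = 416.62.

P = 29.77, Y = 416.62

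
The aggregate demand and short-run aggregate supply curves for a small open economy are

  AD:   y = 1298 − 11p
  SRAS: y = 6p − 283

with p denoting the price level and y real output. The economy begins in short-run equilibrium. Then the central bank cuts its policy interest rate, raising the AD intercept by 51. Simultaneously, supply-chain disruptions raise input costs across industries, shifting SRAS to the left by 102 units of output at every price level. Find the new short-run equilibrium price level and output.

After both shocks: AD is y = 1349 − 11p and SRAS is y = 6p − 385.
Setting them equal: 1734 = 17p, so p = 102.
y = 1349 − 11·102 = 227.

p = 102, y = 227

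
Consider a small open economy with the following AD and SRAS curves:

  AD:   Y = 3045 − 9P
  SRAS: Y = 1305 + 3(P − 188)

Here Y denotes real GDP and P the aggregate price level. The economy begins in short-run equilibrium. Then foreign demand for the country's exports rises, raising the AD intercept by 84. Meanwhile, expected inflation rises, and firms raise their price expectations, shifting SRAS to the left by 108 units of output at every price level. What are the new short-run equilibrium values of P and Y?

P = 208, Y = 1257

After both shocks: AD is Y = 3129 − 9P and SRAS is Y = 633 + 3P.
Setting them equal: 2496 = 12P, so P = 208.
Y = 3129 − 9·208 = 1257.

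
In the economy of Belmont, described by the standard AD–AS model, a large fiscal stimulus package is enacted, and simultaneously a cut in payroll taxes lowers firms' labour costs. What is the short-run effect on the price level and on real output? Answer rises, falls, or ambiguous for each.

Price level: ambiguous; output: rises

The first event is a positive demand shock: AD shifts right, which by itself pushes P up and Y up.
The second is a favourable supply shock: SRAS shifts right, which by itself pushes P down and Y up.
The two shocks push P in opposite directions, so the effect on P is ambiguous. Both shocks push Y up, so Y rises.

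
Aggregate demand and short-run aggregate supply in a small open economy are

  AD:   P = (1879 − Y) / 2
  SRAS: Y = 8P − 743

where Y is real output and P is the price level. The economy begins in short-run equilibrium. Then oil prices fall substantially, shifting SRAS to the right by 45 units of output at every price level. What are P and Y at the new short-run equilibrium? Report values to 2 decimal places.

This is a positive supply shock: SRAS shifts right.
New SRAS: Y = 8P − 698.
Set AD = SRAS: 1879 − 2P = 8P − 698, so 2577 = 10P and P = 257.70.
Substituting into AD, Y = 1363.60.

P = 257.70, Y = 1363.60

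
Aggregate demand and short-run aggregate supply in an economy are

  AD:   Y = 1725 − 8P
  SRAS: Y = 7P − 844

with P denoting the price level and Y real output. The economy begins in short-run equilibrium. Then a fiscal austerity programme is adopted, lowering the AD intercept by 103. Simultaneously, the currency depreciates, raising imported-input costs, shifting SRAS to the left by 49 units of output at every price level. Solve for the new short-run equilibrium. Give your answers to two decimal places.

P = 167.67, Y = 280.67

After both shocks: AD is Y = 1622 − 8P and SRAS is Y = 7P − 893.
Setting them equal: 2515 = 15P, so P = 167.67.
Substituting into AD, Y = 280.67.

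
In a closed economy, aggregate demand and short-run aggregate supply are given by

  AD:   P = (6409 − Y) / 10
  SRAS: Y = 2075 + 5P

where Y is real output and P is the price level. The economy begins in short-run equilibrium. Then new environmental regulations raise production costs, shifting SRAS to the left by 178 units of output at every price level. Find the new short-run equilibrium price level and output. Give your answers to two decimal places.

P = 300.80, Y = 3401.00

This is a negative supply shock: SRAS shifts left.
New SRAS: Y = 1897 + 5P.
Set AD = SRAS: 6409 − 10P = 1897 + 5P, so 4512 = 15P and P = 300.80.
Substituting into AD, Y = 3401.00.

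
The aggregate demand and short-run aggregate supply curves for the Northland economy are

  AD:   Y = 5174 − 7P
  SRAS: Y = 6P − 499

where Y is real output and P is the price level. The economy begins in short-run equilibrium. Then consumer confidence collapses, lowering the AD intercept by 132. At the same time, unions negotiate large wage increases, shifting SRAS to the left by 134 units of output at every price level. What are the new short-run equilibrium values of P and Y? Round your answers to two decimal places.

After both shocks: AD is Y = 5042 − 7P and SRAS is Y = 6P − 633.
Setting them equal: 5675 = 13P, so P = 436.54.
Substituting into AD, Y = 1986.23.

P = 436.54, Y = 1986.23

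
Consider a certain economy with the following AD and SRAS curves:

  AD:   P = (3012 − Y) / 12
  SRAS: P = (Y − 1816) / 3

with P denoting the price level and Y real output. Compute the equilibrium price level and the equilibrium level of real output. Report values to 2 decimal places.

P = 79.73, Y = 2055.20

Rearrange AD to Y = 3012 − 12P.
Rearrange SRAS to Y = 1816 + 3P.
Set AD = SRAS: 3012 − 12P = 1816 + 3P, so 1196 = 15P and P = 79.73.
Substituting into AD, Y = 3012 − 12P = 2055.20.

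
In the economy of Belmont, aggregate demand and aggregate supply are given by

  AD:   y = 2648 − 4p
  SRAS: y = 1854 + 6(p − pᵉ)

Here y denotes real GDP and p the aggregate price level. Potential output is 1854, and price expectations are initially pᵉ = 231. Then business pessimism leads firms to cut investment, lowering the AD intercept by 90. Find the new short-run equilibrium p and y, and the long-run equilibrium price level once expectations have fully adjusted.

Short run: p = 209, y = 1722. Long run: p = 176.

AD shifts left: new AD is y = 2558 − 4p. With pᵉ = 231, SRAS is y = 468 + 6p.
Short run: 2558 − 4p = 468 + 6p gives 2090 = 10p, so p = 209 and y = 2558 − 4·209 = 1722.
y = 1722 is below potential 1854; expectations adjust and SRAS shifts right until y = 1854.
Long run: on the new AD curve, 1854 = 2558 − 4p gives p = 176.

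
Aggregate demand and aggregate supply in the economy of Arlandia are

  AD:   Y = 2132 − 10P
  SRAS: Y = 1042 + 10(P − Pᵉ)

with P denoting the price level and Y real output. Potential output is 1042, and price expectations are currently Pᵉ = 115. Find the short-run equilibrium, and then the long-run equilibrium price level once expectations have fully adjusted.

Short run: P = 112, Y = 1012. Long run: P = 109.

Short run: with Pᵉ = 115, SRAS is Y = 10P − 108. Setting AD = SRAS gives 2240 = 20P, so P = 112 and Y = 2132 − 10·112 = 1012.
Output 1012 is below potential 1042, so over time expected prices fall and SRAS shifts right until Y returns to 1042.
Long run: Y = 1042 on the AD curve gives 1042 = 2132 − 10P, so P = 109.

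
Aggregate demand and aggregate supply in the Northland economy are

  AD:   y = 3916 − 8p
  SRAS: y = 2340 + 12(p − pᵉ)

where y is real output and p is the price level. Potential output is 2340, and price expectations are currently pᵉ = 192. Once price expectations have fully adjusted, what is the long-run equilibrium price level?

Short run: with pᵉ = 192, SRAS is y = 36 + 12p. Setting AD = SRAS gives 3880 = 20p, so p = 194 and y = 3916 − 8·194 = 2364.
Output 2364 is above potential 2340, so over time expected prices rise and SRAS shifts left until y returns to 2340.
Long run: y = 2340 on the AD curve gives 2340 = 3916 − 8p, so p = 197.

Long-run p = 197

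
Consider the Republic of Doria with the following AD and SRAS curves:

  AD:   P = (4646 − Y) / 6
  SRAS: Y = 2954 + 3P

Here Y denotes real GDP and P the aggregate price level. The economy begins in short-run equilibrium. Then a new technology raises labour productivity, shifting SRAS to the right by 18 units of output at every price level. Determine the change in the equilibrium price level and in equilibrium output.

ΔP = -2, ΔY = +12

This is a positive supply shock: SRAS shifts right.
New SRAS: Y = 2972 + 3P.
Set AD = SRAS: 4646 − 6P = 2972 + 3P, so 1674 = 9P and P = 186.
Y = 4646 − 6·186 = 3530.
Initially P = 188, Y = 3518, so ΔP = -2 and ΔY = +12.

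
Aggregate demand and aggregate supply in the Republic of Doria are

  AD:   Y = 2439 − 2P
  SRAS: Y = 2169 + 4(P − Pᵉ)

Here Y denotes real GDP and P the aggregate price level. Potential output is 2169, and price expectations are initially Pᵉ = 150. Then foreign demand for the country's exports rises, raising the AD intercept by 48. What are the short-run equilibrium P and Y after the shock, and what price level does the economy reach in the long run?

AD shifts right: new AD is Y = 2487 − 2P. With Pᵉ = 150, SRAS is Y = 1569 + 4P.
Short run: 2487 − 2P = 1569 + 4P gives 918 = 6P, so P = 153 and Y = 2487 − 2·153 = 2181.
Y = 2181 is above potential 2169; expectations adjust and SRAS shifts left until Y = 2169.
Long run: on the new AD curve, 2169 = 2487 − 2P gives P = 159.

Short run: P = 153, Y = 2181. Long run: P = 159.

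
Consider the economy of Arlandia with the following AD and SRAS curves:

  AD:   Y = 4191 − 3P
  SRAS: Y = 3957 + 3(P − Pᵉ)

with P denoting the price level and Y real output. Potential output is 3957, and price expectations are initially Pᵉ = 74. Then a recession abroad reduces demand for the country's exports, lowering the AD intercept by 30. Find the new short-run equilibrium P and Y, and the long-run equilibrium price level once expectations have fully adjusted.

Short run: P = 71, Y = 3948. Long run: P = 68.

AD shifts left: new AD is Y = 4161 − 3P. With Pᵉ = 74, SRAS is Y = 3735 + 3P.
Short run: 4161 − 3P = 3735 + 3P gives 426 = 6P, so P = 71 and Y = 4161 − 3·71 = 3948.
Y = 3948 is below potential 3957; expectations adjust and SRAS shifts right until Y = 3957.
Long run: on the new AD curve, 3957 = 4161 − 3P gives P = 68.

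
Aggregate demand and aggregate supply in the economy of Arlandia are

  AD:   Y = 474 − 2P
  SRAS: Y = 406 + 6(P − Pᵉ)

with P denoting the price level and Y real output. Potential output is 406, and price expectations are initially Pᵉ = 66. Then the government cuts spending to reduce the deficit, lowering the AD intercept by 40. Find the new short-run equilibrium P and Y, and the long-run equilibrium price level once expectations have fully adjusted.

AD shifts left: new AD is Y = 434 − 2P. With Pᵉ = 66, SRAS is Y = 10 + 6P.
Short run: 434 − 2P = 10 + 6P gives 424 = 8P, so P = 53 and Y = 434 − 2·53 = 328.
Y = 328 is below potential 406; expectations adjust and SRAS shifts right until Y = 406.
Long run: on the new AD curve, 406 = 434 − 2P gives P = 14.

Short run: P = 53, Y = 328. Long run: P = 14.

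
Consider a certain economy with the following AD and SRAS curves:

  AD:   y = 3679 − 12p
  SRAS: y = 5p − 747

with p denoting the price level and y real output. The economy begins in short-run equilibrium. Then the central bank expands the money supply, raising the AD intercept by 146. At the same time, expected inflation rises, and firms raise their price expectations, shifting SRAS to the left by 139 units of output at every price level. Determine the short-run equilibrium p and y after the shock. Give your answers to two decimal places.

p = 277.12, y = 499.59

After both shocks: AD is y = 3825 − 12p and SRAS is y = 5p − 886.
Setting them equal: 4711 = 17p, so p = 277.12.
Substituting into AD, y = 499.59.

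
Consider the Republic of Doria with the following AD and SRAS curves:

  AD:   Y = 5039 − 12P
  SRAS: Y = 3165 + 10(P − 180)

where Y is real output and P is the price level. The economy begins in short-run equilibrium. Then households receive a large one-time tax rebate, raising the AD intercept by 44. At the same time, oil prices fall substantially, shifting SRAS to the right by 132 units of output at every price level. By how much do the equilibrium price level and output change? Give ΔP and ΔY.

ΔP = -4, ΔY = +92

After both shocks: AD is Y = 5083 − 12P and SRAS is Y = 1497 + 10P.
Setting them equal: 3586 = 22P, so P = 163.
Y = 5083 − 12·163 = 3127.
Initially P = 167, Y = 3035, so ΔP = -4 and ΔY = +92.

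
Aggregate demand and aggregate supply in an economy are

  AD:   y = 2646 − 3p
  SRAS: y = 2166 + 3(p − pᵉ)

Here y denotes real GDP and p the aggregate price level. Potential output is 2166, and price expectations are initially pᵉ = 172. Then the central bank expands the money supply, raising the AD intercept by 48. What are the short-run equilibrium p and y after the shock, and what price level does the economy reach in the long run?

AD shifts right: new AD is y = 2694 − 3p. With pᵉ = 172, SRAS is y = 1650 + 3p.
Short run: 2694 − 3p = 1650 + 3p gives 1044 = 6p, so p = 174 and y = 2694 − 3·174 = 2172.
y = 2172 is above potential 2166; expectations adjust and SRAS shifts left until y = 2166.
Long run: on the new AD curve, 2166 = 2694 − 3p gives p = 176.

Short run: p = 174, y = 2172. Long run: p = 176.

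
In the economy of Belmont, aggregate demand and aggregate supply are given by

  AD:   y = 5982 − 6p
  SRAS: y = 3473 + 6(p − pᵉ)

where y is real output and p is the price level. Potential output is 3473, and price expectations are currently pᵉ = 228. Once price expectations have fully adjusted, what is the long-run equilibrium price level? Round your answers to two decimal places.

Short run: with pᵉ = 228, SRAS is y = 2105 + 6p. Setting AD = SRAS gives 3877 = 12p, so p = 323.08 and y = 5982 − 6p = 4043.50.
Output 4043.50 is above potential 3473, so over time expected prices rise and SRAS shifts left until y returns to 3473.
Long run: y = 3473 on the AD curve gives 3473 = 5982 − 6p, so p = 418.17.

Long-run p = 418.17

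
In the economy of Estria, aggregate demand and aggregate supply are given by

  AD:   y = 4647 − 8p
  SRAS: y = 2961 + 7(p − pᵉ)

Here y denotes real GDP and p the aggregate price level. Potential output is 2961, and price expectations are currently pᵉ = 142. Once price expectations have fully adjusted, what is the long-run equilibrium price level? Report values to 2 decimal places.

Short run: with pᵉ = 142, SRAS is y = 1967 + 7p. Setting AD = SRAS gives 2680 = 15p, so p = 178.67 and y = 4647 − 8p = 3217.67.
Output 3217.67 is above potential 2961, so over time expected prices rise and SRAS shifts left until y returns to 2961.
Long run: y = 2961 on the AD curve gives 2961 = 4647 − 8p, so p = 210.75.

Long-run p = 210.75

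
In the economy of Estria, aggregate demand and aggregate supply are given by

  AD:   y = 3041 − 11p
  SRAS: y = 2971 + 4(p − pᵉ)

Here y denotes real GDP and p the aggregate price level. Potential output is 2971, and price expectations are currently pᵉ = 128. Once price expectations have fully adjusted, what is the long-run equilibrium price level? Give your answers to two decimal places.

Long-run p = 6.36

Short run: with pᵉ = 128, SRAS is y = 2459 + 4p. Setting AD = SRAS gives 582 = 15p, so p = 38.80 and y = 3041 − 11p = 2614.20.
Output 2614.20 is below potential 2971, so over time expected prices fall and SRAS shifts right until y returns to 2971.
Long run: y = 2971 on the AD curve gives 2971 = 3041 − 11p, so p = 6.36.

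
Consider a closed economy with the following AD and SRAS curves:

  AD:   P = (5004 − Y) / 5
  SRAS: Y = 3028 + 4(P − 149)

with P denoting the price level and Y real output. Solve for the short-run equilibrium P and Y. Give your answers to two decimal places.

Write SRAS as Y = 3028 + 4P − 596 = 2432 + 4P.
Rearrange AD to Y = 5004 − 5P.
Set AD = SRAS: 5004 − 5P = 2432 + 4P, so 2572 = 9P and P = 285.78.
Substituting into AD, Y = 5004 − 5P = 3575.11.

P = 285.78, Y = 3575.11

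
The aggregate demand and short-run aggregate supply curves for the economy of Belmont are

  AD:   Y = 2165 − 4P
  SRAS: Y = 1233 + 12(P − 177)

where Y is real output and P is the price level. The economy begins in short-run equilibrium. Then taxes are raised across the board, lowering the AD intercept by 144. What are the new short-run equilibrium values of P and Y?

P = 182, Y = 1293

This is a negative demand shock: AD shifts left.
New AD: Y = 2021 − 4P.
SRAS can be written Y = 12P − 891.
Set AD = SRAS: 2021 − 4P = 12P − 891, so 2912 = 16P and P = 182.
Y = 2021 − 4·182 = 1293.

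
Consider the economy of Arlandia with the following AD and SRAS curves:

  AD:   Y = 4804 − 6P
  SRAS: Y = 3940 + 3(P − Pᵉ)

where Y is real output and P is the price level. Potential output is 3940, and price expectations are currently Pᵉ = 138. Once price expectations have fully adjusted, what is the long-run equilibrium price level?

Short run: with Pᵉ = 138, SRAS is Y = 3526 + 3P. Setting AD = SRAS gives 1278 = 9P, so P = 142 and Y = 4804 − 6·142 = 3952.
Output 3952 is above potential 3940, so over time expected prices rise and SRAS shifts left until Y returns to 3940.
Long run: Y = 3940 on the AD curve gives 3940 = 4804 − 6P, so P = 144.

Long-run P = 144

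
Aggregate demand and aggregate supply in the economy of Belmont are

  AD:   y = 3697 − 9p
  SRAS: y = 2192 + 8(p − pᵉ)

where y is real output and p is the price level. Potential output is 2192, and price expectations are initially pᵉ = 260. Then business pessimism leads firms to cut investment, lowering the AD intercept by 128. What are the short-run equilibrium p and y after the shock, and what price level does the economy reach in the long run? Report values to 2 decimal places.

AD shifts left: new AD is y = 3569 − 9p. With pᵉ = 260, SRAS is y = 112 + 8p.
Short run: 3569 − 9p = 112 + 8p gives 3457 = 17p, so p = 203.35 and y = 3569 − 9p = 1738.82.
y = 1738.82 is below potential 2192; expectations adjust and SRAS shifts right until y = 2192.
Long run: on the new AD curve, 2192 = 3569 − 9p gives p = 153.00.

Short run: p = 203.35, y = 1738.82. Long run: p = 153.00.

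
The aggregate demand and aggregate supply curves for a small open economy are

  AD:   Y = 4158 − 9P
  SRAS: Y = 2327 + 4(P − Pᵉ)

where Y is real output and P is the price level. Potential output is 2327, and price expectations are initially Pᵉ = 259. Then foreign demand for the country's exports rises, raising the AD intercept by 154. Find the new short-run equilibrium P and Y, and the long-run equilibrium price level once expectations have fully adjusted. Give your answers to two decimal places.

Short run: P = 232.38, Y = 2220.54. Long run: P = 220.56.

AD shifts right: new AD is Y = 4312 − 9P. With Pᵉ = 259, SRAS is Y = 1291 + 4P.
Short run: 4312 − 9P = 1291 + 4P gives 3021 = 13P, so P = 232.38 and Y = 4312 − 9P = 2220.54.
Y = 2220.54 is below potential 2327; expectations adjust and SRAS shifts right until Y = 2327.
Long run: on the new AD curve, 2327 = 4312 − 9P gives P = 220.56.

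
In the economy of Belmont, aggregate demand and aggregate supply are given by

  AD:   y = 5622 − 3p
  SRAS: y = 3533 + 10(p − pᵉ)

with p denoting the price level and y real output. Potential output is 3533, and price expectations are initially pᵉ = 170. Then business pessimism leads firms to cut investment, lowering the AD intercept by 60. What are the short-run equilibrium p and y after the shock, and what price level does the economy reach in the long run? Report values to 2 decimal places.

AD shifts left: new AD is y = 5562 − 3p. With pᵉ = 170, SRAS is y = 1833 + 10p.
Short run: 5562 − 3p = 1833 + 10p gives 3729 = 13p, so p = 286.85 and y = 5562 − 3p = 4701.46.
y = 4701.46 is above potential 3533; expectations adjust and SRAS shifts left until y = 3533.
Long run: on the new AD curve, 3533 = 5562 − 3p gives p = 676.33.

Short run: p = 286.85, y = 4701.46. Long run: p = 676.33.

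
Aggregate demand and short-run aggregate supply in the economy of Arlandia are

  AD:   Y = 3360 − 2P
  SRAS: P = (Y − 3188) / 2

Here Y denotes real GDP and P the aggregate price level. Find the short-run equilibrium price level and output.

Rearrange SRAS to Y = 3188 + 2P.
Set AD = SRAS: 3360 − 2P = 3188 + 2P, so 172 = 4P and P = 43.
Then Y = 3360 − 2·43 = 3274.

P = 43, Y = 3274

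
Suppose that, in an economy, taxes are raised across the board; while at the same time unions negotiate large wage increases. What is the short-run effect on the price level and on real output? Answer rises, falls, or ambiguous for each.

The first event is a negative demand shock: AD shifts left, which by itself pushes P down and Y down.
The second is an adverse supply shock: SRAS shifts left, which by itself pushes P up and Y down.
The two shocks push P in opposite directions, so the effect on P is ambiguous. Both shocks push Y down, so Y falls.

Price level: ambiguous; output: falls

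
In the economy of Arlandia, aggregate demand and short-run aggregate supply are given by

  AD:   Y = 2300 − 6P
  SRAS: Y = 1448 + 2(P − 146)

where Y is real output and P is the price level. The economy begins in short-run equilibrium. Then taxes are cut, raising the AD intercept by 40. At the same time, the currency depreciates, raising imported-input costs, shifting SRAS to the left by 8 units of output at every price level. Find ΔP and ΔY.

After both shocks: AD is Y = 2340 − 6P and SRAS is Y = 1148 + 2P.
Setting them equal: 1192 = 8P, so P = 149.
Y = 2340 − 6·149 = 1446.
Initially P = 143, Y = 1442, so ΔP = +6 and ΔY = +4.

ΔP = +6, ΔY = +4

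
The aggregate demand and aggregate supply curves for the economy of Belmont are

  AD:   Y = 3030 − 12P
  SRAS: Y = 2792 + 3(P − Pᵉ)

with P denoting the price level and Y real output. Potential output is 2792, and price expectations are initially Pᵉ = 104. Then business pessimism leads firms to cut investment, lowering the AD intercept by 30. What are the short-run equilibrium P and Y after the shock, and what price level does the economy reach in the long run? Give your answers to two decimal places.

AD shifts left: new AD is Y = 3000 − 12P. With Pᵉ = 104, SRAS is Y = 2480 + 3P.
Short run: 3000 − 12P = 2480 + 3P gives 520 = 15P, so P = 34.67 and Y = 3000 − 12P = 2584.00.
Y = 2584.00 is below potential 2792; expectations adjust and SRAS shifts right until Y = 2792.
Long run: on the new AD curve, 2792 = 3000 − 12P gives P = 17.33.

Short run: P = 34.67, Y = 2584.00. Long run: P = 17.33.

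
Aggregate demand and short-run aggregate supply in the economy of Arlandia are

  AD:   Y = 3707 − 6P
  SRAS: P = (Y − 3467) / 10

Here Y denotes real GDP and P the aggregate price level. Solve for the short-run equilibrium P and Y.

Rearrange SRAS to Y = 3467 + 10P.
Set AD = SRAS: 3707 − 6P = 3467 + 10P, so 240 = 16P and P = 15.
Then Y = 3707 − 6·15 = 3617.

P = 15, Y = 3617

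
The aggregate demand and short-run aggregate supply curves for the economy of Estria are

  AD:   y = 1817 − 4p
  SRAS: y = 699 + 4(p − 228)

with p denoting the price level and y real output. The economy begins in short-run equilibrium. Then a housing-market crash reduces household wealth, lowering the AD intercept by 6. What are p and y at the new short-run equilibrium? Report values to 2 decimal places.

p = 253.00, y = 799.00

This is a negative demand shock: AD shifts left.
New AD: y = 1811 − 4p.
SRAS can be written y = 4p − 213.
Set AD = SRAS: 1811 − 4p = 4p − 213, so 2024 = 8p and p = 253.00.
Substituting into AD, y = 799.00.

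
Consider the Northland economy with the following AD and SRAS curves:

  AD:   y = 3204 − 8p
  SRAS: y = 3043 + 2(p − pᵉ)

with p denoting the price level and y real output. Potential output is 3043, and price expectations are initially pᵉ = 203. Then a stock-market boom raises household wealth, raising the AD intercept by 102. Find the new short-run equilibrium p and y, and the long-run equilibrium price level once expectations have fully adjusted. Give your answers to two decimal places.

Short run: p = 66.90, y = 2770.80. Long run: p = 32.88.

AD shifts right: new AD is y = 3306 − 8p. With pᵉ = 203, SRAS is y = 2637 + 2p.
Short run: 3306 − 8p = 2637 + 2p gives 669 = 10p, so p = 66.90 and y = 3306 − 8p = 2770.80.
y = 2770.80 is below potential 3043; expectations adjust and SRAS shifts right until y = 3043.
Long run: on the new AD curve, 3043 = 3306 − 8p gives p = 32.88.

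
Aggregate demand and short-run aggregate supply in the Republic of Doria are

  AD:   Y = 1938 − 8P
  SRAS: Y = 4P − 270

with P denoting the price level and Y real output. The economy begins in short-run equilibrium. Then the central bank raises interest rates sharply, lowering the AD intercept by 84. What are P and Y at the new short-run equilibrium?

P = 177, Y = 438

This is a negative demand shock: AD shifts left.
New AD: Y = 1854 − 8P.
Set AD = SRAS: 1854 − 8P = 4P − 270, so 2124 = 12P and P = 177.
Y = 1854 − 8·177 = 438.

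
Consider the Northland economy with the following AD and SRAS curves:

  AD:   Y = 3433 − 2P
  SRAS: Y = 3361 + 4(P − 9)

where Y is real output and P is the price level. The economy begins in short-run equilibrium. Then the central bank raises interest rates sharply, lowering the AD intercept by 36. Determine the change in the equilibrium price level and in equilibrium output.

This is a negative demand shock: AD shifts left.
New AD: Y = 3397 − 2P.
SRAS can be written Y = 3325 + 4P.
Set AD = SRAS: 3397 − 2P = 3325 + 4P, so 72 = 6P and P = 12.
Y = 3397 − 2·12 = 3373.
Initially P = 18, Y = 3397, so ΔP = -6 and ΔY = -24.

ΔP = -6, ΔY = -24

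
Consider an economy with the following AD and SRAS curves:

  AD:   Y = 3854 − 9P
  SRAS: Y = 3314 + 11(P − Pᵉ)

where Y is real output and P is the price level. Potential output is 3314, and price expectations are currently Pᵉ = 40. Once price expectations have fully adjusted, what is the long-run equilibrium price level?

Short run: with Pᵉ = 40, SRAS is Y = 2874 + 11P. Setting AD = SRAS gives 980 = 20P, so P = 49 and Y = 3854 − 9·49 = 3413.
Output 3413 is above potential 3314, so over time expected prices rise and SRAS shifts left until Y returns to 3314.
Long run: Y = 3314 on the AD curve gives 3314 = 3854 − 9P, so P = 60.

Long-run P = 60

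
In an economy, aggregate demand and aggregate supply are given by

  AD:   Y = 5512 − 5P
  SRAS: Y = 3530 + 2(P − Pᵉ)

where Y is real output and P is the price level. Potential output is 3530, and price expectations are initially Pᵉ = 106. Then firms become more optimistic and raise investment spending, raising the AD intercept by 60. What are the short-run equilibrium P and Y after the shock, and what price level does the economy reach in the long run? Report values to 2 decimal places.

AD shifts right: new AD is Y = 5572 − 5P. With Pᵉ = 106, SRAS is Y = 3318 + 2P.
Short run: 5572 − 5P = 3318 + 2P gives 2254 = 7P, so P = 322.00 and Y = 5572 − 5P = 3962.00.
Y = 3962.00 is above potential 3530; expectations adjust and SRAS shifts left until Y = 3530.
Long run: on the new AD curve, 3530 = 5572 − 5P gives P = 408.40.

Short run: P = 322.00, Y = 3962.00. Long run: P = 408.40.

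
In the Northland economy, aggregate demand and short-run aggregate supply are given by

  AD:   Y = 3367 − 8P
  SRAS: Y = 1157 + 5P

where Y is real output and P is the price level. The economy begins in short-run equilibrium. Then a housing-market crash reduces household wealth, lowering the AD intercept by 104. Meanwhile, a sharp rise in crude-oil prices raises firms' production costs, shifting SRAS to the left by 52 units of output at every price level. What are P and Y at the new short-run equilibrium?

P = 166, Y = 1935

After both shocks: AD is Y = 3263 − 8P and SRAS is Y = 1105 + 5P.
Setting them equal: 2158 = 13P, so P = 166.
Y = 3263 − 8·166 = 1935.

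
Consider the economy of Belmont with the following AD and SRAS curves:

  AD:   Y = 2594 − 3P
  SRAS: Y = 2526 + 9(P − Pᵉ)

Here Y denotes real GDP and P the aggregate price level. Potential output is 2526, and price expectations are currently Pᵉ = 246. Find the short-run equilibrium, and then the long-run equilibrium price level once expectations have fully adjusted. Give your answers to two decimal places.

Short run: P = 190.17, Y = 2023.50. Long run: P = 22.67.

Short run: with Pᵉ = 246, SRAS is Y = 312 + 9P. Setting AD = SRAS gives 2282 = 12P, so P = 190.17 and Y = 2594 − 3P = 2023.50.
Output 2023.50 is below potential 2526, so over time expected prices fall and SRAS shifts right until Y returns to 2526.
Long run: Y = 2526 on the AD curve gives 2526 = 2594 − 3P, so P = 22.67.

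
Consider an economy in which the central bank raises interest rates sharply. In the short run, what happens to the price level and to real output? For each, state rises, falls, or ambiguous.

Price level: falls; output: falls

This is a negative demand shock: AD shifts left.
Moving along the upward-sloping SRAS curve, P falls and Y falls.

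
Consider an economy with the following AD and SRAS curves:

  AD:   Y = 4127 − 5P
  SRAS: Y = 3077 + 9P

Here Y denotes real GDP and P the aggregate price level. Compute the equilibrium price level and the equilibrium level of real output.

Set AD = SRAS: 4127 − 5P = 3077 + 9P, so 1050 = 14P and P = 75.
Then Y = 4127 − 5·75 = 3752.

P = 75, Y = 3752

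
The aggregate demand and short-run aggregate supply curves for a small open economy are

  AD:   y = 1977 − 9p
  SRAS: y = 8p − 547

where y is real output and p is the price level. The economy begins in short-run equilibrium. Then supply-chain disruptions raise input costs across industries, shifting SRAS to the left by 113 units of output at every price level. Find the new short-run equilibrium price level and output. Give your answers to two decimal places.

This is a negative supply shock: SRAS shifts left.
New SRAS: y = 8p − 660.
Set AD = SRAS: 1977 − 9p = 8p − 660, so 2637 = 17p and p = 155.12.
Substituting into AD, y = 580.94.

p = 155.12, y = 580.94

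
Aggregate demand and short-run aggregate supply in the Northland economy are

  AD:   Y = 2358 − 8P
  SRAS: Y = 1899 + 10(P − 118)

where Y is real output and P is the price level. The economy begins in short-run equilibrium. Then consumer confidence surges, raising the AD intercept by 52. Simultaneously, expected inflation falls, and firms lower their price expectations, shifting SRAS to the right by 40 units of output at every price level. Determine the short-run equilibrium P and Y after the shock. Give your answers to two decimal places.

After both shocks: AD is Y = 2410 − 8P and SRAS is Y = 759 + 10P.
Setting them equal: 1651 = 18P, so P = 91.72.
Substituting into AD, Y = 1676.22.

P = 91.72, Y = 1676.22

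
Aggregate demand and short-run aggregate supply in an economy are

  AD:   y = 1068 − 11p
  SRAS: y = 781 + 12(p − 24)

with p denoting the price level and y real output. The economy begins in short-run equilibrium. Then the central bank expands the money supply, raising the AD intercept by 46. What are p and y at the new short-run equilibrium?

p = 27, y = 817

This is a positive demand shock: AD shifts right.
New AD: y = 1114 − 11p.
SRAS can be written y = 493 + 12p.
Set AD = SRAS: 1114 − 11p = 493 + 12p, so 621 = 23p and p = 27.
y = 1114 − 11·27 = 817.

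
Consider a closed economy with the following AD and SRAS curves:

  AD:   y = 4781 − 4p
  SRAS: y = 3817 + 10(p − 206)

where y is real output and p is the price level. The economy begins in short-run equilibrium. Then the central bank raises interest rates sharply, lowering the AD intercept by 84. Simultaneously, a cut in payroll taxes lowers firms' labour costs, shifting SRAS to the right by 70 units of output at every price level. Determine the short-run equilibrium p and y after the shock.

p = 205, y = 3877

After both shocks: AD is y = 4697 − 4p and SRAS is y = 1827 + 10p.
Setting them equal: 2870 = 14p, so p = 205.
y = 4697 − 4·205 = 3877.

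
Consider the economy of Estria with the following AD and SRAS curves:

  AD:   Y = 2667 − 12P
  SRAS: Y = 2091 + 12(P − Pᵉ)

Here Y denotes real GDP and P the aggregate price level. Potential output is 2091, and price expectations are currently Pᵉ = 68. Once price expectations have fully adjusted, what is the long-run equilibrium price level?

Short run: with Pᵉ = 68, SRAS is Y = 1275 + 12P. Setting AD = SRAS gives 1392 = 24P, so P = 58 and Y = 2667 − 12·58 = 1971.
Output 1971 is below potential 2091, so over time expected prices fall and SRAS shifts right until Y returns to 2091.
Long run: Y = 2091 on the AD curve gives 2091 = 2667 − 12P, so P = 48.

Long-run P = 48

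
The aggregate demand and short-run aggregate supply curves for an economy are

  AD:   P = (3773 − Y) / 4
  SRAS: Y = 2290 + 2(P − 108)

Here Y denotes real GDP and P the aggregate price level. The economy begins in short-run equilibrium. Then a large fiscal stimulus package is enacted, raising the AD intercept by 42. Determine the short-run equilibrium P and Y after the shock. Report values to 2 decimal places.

This is a positive demand shock: AD shifts right.
New AD: Y = 3815 − 4P.
SRAS can be written Y = 2074 + 2P.
Set AD = SRAS: 3815 − 4P = 2074 + 2P, so 1741 = 6P and P = 290.17.
Substituting into AD, Y = 2654.33.

P = 290.17, Y = 2654.33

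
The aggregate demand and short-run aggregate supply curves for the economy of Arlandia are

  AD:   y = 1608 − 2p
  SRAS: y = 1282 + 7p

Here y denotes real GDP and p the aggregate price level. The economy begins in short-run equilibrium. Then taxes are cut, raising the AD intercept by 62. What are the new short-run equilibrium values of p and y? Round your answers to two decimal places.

p = 43.11, y = 1583.78

This is a positive demand shock: AD shifts right.
New AD: y = 1670 − 2p.
Set AD = SRAS: 1670 − 2p = 1282 + 7p, so 388 = 9p and p = 43.11.
Substituting into AD, y = 1583.78.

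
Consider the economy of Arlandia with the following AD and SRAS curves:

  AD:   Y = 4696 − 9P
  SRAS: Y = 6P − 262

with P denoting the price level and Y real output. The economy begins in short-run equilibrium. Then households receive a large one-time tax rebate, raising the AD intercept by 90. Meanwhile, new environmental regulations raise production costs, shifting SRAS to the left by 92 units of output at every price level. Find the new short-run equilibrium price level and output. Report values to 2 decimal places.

P = 342.67, Y = 1702.00

After both shocks: AD is Y = 4786 − 9P and SRAS is Y = 6P − 354.
Setting them equal: 5140 = 15P, so P = 342.67.
Substituting into AD, Y = 1702.00.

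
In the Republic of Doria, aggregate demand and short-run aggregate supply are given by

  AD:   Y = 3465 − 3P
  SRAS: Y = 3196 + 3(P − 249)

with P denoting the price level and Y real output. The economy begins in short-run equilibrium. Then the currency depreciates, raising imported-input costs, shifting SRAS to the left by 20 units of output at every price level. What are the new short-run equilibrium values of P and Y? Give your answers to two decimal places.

This is a negative supply shock: SRAS shifts left.
New SRAS: Y = 2429 + 3P.
Set AD = SRAS: 3465 − 3P = 2429 + 3P, so 1036 = 6P and P = 172.67.
Substituting into AD, Y = 2947.00.

P = 172.67, Y = 2947.00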